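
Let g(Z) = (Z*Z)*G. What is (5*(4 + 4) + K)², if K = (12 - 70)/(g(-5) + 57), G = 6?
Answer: 67601284/42849 ≈ 1577.7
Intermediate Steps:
g(Z) = 6*Z² (g(Z) = (Z*Z)*6 = Z²*6 = 6*Z²)
K = -58/207 (K = (12 - 70)/(6*(-5)² + 57) = -58/(6*25 + 57) = -58/(150 + 57) = -58/207 ≈ -0.28019)
(5*(4 + 4) + K)² = (5*(4 + 4) - 58/207)² = (5*8 - 58/207)² = (40 - 58/207)² = (8222/207)² = 67601284/42849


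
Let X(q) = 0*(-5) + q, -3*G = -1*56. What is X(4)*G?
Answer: 224/3 ≈ 74.667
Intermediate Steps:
G = 56/3 (G = -(-1)*56/3 = -⅓*(-56) = 56/3 ≈ 18.667)
X(q) = q (X(q) = 0 + q = q)
X(4)*G = 4*(56/3) = 224/3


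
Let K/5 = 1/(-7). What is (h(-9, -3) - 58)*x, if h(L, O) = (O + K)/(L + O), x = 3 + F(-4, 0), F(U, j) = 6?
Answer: -7269/14 ≈ -519.21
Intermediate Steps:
K = -5/7 (K = 5/(-7) = 5*(-⅐) = -5/7 ≈ -0.71429)
x = 9 (x = 3 + 6 = 9)
h(L, O) = (-5/7 + O)/(L + O) (h(L, O) = (O - 5/7)/(L + O) = (-5/7 + O)/(L + O))
(h(-9, -3) - 58)*x = ((-5/7 - 3)/(-9 - 3) - 58)*9 = (-26/7/(-12) - 58)*9 = (-1/12*(-26/7) - 58)*9 = (13/42 - 58)*9 = -2423/42*9 = -7269/14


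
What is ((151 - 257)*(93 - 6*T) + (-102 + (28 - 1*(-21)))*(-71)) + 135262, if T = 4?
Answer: 131711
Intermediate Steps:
((151 - 257)*(93 - 6*T) + (-102 + (28 - 1*(-21)))*(-71)) + 135262 = ((151 - 257)*(93 - 6*4) + (-102 + (28 - 1*(-21)))*(-71)) + 135262 = (-106*(93 - 1*24) + (-102 + (28 + 21))*(-71)) + 135262 = (-106*(93 - 24) + (-102 + 49)*(-71)) + 135262 = (-106*69 - 53*(-71)) + 135262 = (-7314 + 3763) + 135262 = -3551 + 135262 = 131711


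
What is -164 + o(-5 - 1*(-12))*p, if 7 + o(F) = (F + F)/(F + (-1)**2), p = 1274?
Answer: -13705/2 ≈ -6852.5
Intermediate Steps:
o(F) = -7 + 2*F/(1 + F) (o(F) = -7 + (F + F)/(F + (-1)**2) = -7 + (2*F)/(F + 1) = -7 + (2*F)/(1 + F) = -7 + 2*F/(1 + F))
-164 + o(-5 - 1*(-12))*p = -164 + ((-7 - 5*(-5 - 1*(-12)))/(1 + (-5 - 1*(-12))))*1274 = -164 + ((-7 - 5*(-5 + 12))/(1 + (-5 + 12)))*1274 = -164 + ((-7 - 5*7)/(1 + 7))*1274 = -164 + ((-7 - 35)/8)*1274 = -164 + ((1/8)*(-42))*1274 = -164 - 21/4*1274 = -164 - 13377/2 = -13705/2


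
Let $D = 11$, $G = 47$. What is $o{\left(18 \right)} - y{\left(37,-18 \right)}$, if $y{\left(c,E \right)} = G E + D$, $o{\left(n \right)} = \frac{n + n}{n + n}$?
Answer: $836$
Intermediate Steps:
$o{\left(n \right)} = 1$ ($o{\left(n \right)} = \frac{2 n}{2 n} = 2 n \frac{1}{2 n} = 1$)
$y{\left(c,E \right)} = 11 + 47 E$ ($y{\left(c,E \right)} = 47 E + 11 = 11 + 47 E$)
$o{\left(18 \right)} - y{\left(37,-18 \right)} = 1 - \left(11 + 47 \left(-18\right)\right) = 1 - \left(11 - 846\right) = 1 - -835 = 1 + 835 = 836$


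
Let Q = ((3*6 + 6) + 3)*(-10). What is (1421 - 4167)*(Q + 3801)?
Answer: -9696126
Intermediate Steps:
Q = -270 (Q = ((18 + 6) + 3)*(-10) = (24 + 3)*(-10) = 27*(-10) = -270)
(1421 - 4167)*(Q + 3801) = (1421 - 4167)*(-270 + 3801) = -2746*3531 = -9696126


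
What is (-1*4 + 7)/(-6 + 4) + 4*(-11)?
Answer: -91/2 ≈ -45.500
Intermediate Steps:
(-1*4 + 7)/(-6 + 4) + 4*(-11) = (-4 + 7)/(-2) - 44 = 3*(-1/2) - 44 = -3/2 - 44 = -91/2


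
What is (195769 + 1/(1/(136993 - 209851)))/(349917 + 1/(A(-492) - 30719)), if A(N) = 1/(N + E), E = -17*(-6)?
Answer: 1472524296421/4192149475497 ≈ 0.35126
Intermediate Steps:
E = 102
A(N) = 1/(102 + N) (A(N) = 1/(N + 102) = 1/(102 + N))
(195769 + 1/(1/(136993 - 209851)))/(349917 + 1/(A(-492) - 30719)) = (195769 + 1/(1/(136993 - 209851)))/(349917 + 1/(1/(102 - 492) - 30719)) = (195769 + 1/(1/(-72858)))/(349917 + 1/(1/(-390) - 30719)) = (195769 + 1/(-1/72858))/(349917 + 1/(-1/390 - 30719)) = (195769 - 72858)/(349917 + 1/(-11980411/390)) = 122911/(349917 - 390/11980411) = 122911/(4192149475497/11980411) = 122911*(11980411/4192149475497) = 1472524296421/4192149475497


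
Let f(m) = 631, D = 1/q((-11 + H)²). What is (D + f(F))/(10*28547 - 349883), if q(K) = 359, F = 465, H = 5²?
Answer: -25170/2569363 ≈ -0.0097962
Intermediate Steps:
H = 25
D = 1/359 ≈ 0.0027855
(D + f(F))/(10*28547 - 349883) = (1/359 + 631)/(10*28547 - 349883) = 226530/(359*(285470 - 349883)) = (226530/359)/(-64413) = (226530/359)*(-1/64413) = -25170/2569363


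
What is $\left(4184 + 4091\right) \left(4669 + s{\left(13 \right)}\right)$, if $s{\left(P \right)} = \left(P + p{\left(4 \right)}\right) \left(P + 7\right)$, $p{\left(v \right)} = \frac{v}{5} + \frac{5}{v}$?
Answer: $41126750$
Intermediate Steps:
$p{\left(v \right)} = \frac{5}{v} + \frac{v}{5}$ ($p{\left(v \right)} = v \frac{1}{5} + \frac{5}{v} = \frac{v}{5} + \frac{5}{v} = \frac{5}{v} + \frac{v}{5}$)
$s{\left(P \right)} = \left(7 + P\right) \left(\frac{41}{20} + P\right)$ ($s{\left(P \right)} = \left(P + \left(\frac{5}{4} + \frac{1}{5} \cdot 4\right)\right) \left(P + 7\right) = \left(P + \left(5 \cdot \frac{1}{4} + \frac{4}{5}\right)\right) \left(7 + P\right) = \left(P + \left(\frac{5}{4} + \frac{4}{5}\right)\right) \left(7 + P\right) = \left(P + \frac{41}{20}\right) \left(7 + P\right) = \left(\frac{41}{20} + P\right) \left(7 + P\right) = \left(7 + P\right) \left(\frac{41}{20} + P\right)$)
$\left(4184 + 4091\right) \left(4669 + s{\left(13 \right)}\right) = \left(4184 + 4091\right) \left(4669 + \left(\frac{287}{20} + 13^{2} + \frac{181}{20} \cdot 13\right)\right) = 8275 \left(4669 + \left(\frac{287}{20} + 169 + \frac{2353}{20}\right)\right) = 8275 \left(4669 + 301\right) = 8275 \cdot 4970 = 41126750$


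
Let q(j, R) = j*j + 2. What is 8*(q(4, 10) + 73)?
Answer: 728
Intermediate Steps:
q(j, R) = 2 + j² (q(j, R) = j² + 2 = 2 + j²)
8*(q(4, 10) + 73) = 8*((2 + 4²) + 73) = 8*((2 + 16) + 73) = 8*(18 + 73) = 8*91 = 728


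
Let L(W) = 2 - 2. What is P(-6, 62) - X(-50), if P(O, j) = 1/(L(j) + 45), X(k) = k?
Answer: 2251/45 ≈ 50.022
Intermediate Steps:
L(W) = 0
P(O, j) = 1/45 (P(O, j) = 1/(0 + 45) = 1/45)
P(-6, 62) - X(-50) = 1/45 - 1*(-50) = 1/45 + 50 = 2251/45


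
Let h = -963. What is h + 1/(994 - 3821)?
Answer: -2722402/2827 ≈ -963.00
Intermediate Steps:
h + 1/(994 - 3821) = -963 + 1/(994 - 3821) = -963 + 1/(-2827) = -963 - 1/2827 = -2722402/2827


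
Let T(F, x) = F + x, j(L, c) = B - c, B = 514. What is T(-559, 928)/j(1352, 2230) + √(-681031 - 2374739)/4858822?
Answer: -123/572 + 3*I*√339530/4858822 ≈ -0.21503 + 0.00035977*I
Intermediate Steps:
j(L, c) = 514 - c
T(-559, 928)/j(1352, 2230) + √(-681031 - 2374739)/4858822 = (-559 + 928)/(514 - 1*2230) + √(-681031 - 2374739)/4858822 = 369/(514 - 2230) + √(-3055770)*(1/4858822) = 369/(-1716) + (3*I*√339530)*(1/4858822) = 369*(-1/1716) + 3*I*√339530/4858822 = -123/572 + 3*I*√339530/4858822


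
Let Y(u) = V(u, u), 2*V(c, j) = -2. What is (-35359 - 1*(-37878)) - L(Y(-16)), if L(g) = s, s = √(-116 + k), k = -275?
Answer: 2519 - I*√391 ≈ 2519.0 - 19.774*I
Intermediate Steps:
V(c, j) = -1 (V(c, j) = (½)*(-2) = -1)
s = I*√391 (s = √(-116 - 275) = √(-391) = I*√391 ≈ 19.774*I)
Y(u) = -1
L(g) = I*√391
(-35359 - 1*(-37878)) - L(Y(-16)) = (-35359 - 1*(-37878)) - I*√391 = (-35359 + 37878) - I*√391 = 2519 - I*√391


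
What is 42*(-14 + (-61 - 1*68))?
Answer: -6006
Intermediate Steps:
42*(-14 + (-61 - 1*68)) = 42*(-14 + (-61 - 68)) = 42*(-14 - 129) = 42*(-143) = -6006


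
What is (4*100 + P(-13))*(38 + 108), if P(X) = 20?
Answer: 61320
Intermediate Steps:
(4*100 + P(-13))*(38 + 108) = (4*100 + 20)*(38 + 108) = (400 + 20)*146 = 420*146 = 61320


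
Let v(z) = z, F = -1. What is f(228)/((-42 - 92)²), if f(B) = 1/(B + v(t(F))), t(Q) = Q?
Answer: 1/4076012 ≈ 2.4534e-7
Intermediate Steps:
f(B) = 1/(-1 + B) (f(B) = 1/(B - 1) = 1/(-1 + B))
f(228)/((-42 - 92)²) = 1/((-1 + 228)*((-42 - 92)²)) = 1/(227*((-134)²)) = (1/227)/17956 = (1/227)*(1/17956) = 1/4076012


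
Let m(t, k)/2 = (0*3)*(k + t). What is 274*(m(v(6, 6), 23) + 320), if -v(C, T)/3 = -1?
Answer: 87680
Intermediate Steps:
v(C, T) = 3 (v(C, T) = -3*(-1) = 3)
m(t, k) = 0 (m(t, k) = 2*((0*3)*(k + t)) = 2*(0*(k + t)) = 2*0 = 0)
274*(m(v(6, 6), 23) + 320) = 274*(0 + 320) = 274*320 = 87680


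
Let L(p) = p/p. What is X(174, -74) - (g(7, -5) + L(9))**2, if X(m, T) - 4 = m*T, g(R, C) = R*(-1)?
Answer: -12908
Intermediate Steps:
L(p) = 1
g(R, C) = -R
X(m, T) = 4 + T*m (X(m, T) = 4 + m*T = 4 + T*m)
X(174, -74) - (g(7, -5) + L(9))**2 = (4 - 74*174) - (-1*7 + 1)**2 = (4 - 12876) - (-7 + 1)**2 = -12872 - 1*(-6)**2 = -12872 - 1*36 = -12872 - 36 = -12908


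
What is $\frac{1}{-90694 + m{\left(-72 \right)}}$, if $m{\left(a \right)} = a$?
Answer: $- \frac{1}{90766} \approx -1.1017 \cdot 10^{-5}$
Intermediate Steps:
$\frac{1}{-90694 + m{\left(-72 \right)}} = \frac{1}{-90694 - 72} = \frac{1}{-90766} = - \frac{1}{90766}$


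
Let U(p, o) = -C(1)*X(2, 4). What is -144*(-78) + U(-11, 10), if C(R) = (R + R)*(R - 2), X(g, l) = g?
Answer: 11236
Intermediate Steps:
C(R) = 2*R*(-2 + R) (C(R) = (2*R)*(-2 + R) = 2*R*(-2 + R))
U(p, o) = 4 (U(p, o) = -2*1*(-2 + 1)*2 = -2*1*(-1)*2 = -(-2)*2 = -1*(-4) = 4)
-144*(-78) + U(-11, 10) = -144*(-78) + 4 = 11232 + 4 = 11236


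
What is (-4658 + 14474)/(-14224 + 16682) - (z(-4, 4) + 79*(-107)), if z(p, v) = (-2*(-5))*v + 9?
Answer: 10333424/1229 ≈ 8408.0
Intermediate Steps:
z(p, v) = 9 + 10*v (z(p, v) = 10*v + 9 = 9 + 10*v)
(-4658 + 14474)/(-14224 + 16682) - (z(-4, 4) + 79*(-107)) = (-4658 + 14474)/(-14224 + 16682) - ((9 + 10*4) + 79*(-107)) = 9816/2458 - ((9 + 40) - 8453) = 9816*(1/2458) - (49 - 8453) = 4908/1229 - 1*(-8404) = 4908/1229 + 8404 = 10333424/1229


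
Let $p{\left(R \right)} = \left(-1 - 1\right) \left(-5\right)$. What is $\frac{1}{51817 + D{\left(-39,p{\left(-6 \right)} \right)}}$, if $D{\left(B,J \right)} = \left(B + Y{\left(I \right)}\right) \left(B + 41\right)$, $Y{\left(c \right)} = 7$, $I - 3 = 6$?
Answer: $\frac{1}{51753} \approx 1.9323 \cdot 10^{-5}$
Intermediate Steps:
$I = 9$ ($I = 3 + 6 = 9$)
$p{\left(R \right)} = 10$ ($p{\left(R \right)} = \left(-2\right) \left(-5\right) = 10$)
$D{\left(B,J \right)} = \left(7 + B\right) \left(41 + B\right)$ ($D{\left(B,J \right)} = \left(B + 7\right) \left(B + 41\right) = \left(7 + B\right) \left(41 + B\right)$)
$\frac{1}{51817 + D{\left(-39,p{\left(-6 \right)} \right)}} = \frac{1}{51817 + \left(287 + \left(-39\right)^{2} + 48 \left(-39\right)\right)} = \frac{1}{51817 + \left(287 + 1521 - 1872\right)} = \frac{1}{51817 - 64} = \frac{1}{51753}$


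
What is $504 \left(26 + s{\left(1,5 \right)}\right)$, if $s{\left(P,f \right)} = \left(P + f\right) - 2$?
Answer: $15120$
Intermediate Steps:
$s{\left(P,f \right)} = -2 + P + f$
$504 \left(26 + s{\left(1,5 \right)}\right) = 504 \left(26 + \left(-2 + 1 + 5\right)\right) = 504 \left(26 + 4\right) = 504 \cdot 30 = 15120$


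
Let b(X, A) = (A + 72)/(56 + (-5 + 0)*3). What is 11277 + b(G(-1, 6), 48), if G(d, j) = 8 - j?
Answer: 462477/41 ≈ 11280.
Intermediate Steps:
b(X, A) = 72/41 + A/41 (b(X, A) = (72 + A)/(56 - 5*3) = (72 + A)/(56 - 15) = (72 + A)/41 = (72 + A)*(1/41) = 72/41 + A/41)
11277 + b(G(-1, 6), 48) = 11277 + (72/41 + (1/41)*48) = 11277 + (72/41 + 48/41) = 11277 + 120/41 = 462477/41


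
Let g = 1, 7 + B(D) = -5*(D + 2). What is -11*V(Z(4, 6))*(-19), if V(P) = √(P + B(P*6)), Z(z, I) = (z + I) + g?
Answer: 836*I*√21 ≈ 3831.0*I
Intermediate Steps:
B(D) = -17 - 5*D (B(D) = -7 - 5*(D + 2) = -7 - 5*(2 + D) = -7 + (-10 - 5*D) = -17 - 5*D)
Z(z, I) = 1 + I + z (Z(z, I) = (z + I) + 1 = (I + z) + 1 = 1 + I + z)
V(P) = √(-17 - 29*P) (V(P) = √(P + (-17 - 5*P*6)) = √(P + (-17 - 30*P)) = √(-17 - 29*P))
-11*V(Z(4, 6))*(-19) = -11*√(-17 - 29*(1 + 6 + 4))*(-19) = -11*√(-17 - 29*11)*(-19) = -11*√(-17 - 319)*(-19) = -44*I*√21*(-19) = 836*I*√21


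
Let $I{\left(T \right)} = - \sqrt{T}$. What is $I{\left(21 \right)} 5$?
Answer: $- 5 \sqrt{21} \approx -22.913$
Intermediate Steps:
$I{\left(21 \right)} 5 = - \sqrt{21} \cdot 5 = - 5 \sqrt{21}$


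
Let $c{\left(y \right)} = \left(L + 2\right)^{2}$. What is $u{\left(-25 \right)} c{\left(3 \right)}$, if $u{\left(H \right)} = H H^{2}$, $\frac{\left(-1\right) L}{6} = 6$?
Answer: $-18062500$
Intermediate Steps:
$L = -36$ ($L = \left(-6\right) 6 = -36$)
$u{\left(H \right)} = H^{3}$
$c{\left(y \right)} = 1156$ ($c{\left(y \right)} = \left(-36 + 2\right)^{2} = \left(-34\right)^{2} = 1156$)
$u{\left(-25 \right)} c{\left(3 \right)} = \left(-25\right)^{3} \cdot 1156 = \left(-15625\right) 1156 = -18062500$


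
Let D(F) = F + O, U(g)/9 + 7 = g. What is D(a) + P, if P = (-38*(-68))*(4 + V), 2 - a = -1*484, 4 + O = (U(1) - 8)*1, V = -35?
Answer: -79684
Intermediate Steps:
U(g) = -63 + 9*g
O = -66 (O = -4 + ((-63 + 9*1) - 8)*1 = -4 + ((-63 + 9) - 8)*1 = -4 + (-54 - 8)*1 = -4 - 62*1 = -4 - 62 = -66)
a = 486 (a = 2 - (-1)*484 = 2 - 1*(-484) = 2 + 484 = 486)
D(F) = -66 + F (D(F) = F - 66 = -66 + F)
P = -80104 (P = (-38*(-68))*(4 - 35) = 2584*(-31) = -80104)
D(a) + P = (-66 + 486) - 80104 = 420 - 80104 = -79684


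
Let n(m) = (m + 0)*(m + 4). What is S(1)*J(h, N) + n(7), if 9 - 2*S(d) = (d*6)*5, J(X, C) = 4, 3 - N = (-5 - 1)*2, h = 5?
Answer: 35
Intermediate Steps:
N = 15 (N = 3 - (-5 - 1)*2 = 3 - (-6)*2 = 3 - 1*(-12) = 3 + 12 = 15)
n(m) = m*(4 + m)
S(d) = 9/2 - 15*d (S(d) = 9/2 - d*6*5/2 = 9/2 - 6*d*5/2 = 9/2 - 15*d)
S(1)*J(h, N) + n(7) = (9/2 - 15*1)*4 + 7*(4 + 7) = (9/2 - 15)*4 + 7*11 = -21/2*4 + 77 = -42 + 77 = 35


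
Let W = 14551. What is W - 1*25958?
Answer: -11407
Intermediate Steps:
W - 1*25958 = 14551 - 1*25958 = 14551 - 25958 = -11407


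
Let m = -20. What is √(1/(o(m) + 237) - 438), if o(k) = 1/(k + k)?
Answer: I*√39354551998/9479 ≈ 20.928*I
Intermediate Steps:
o(k) = 1/(2*k)
√(1/(o(m) + 237) - 438) = √(1/((½)/(-20) + 237) - 438) = √(1/((½)*(-1/20) + 237) - 438) = √(1/(-1/40 + 237) - 438) = √(1/(9479/40) - 438) = √(40/9479 - 438) = √(-4151762/9479) = I*√39354551998/9479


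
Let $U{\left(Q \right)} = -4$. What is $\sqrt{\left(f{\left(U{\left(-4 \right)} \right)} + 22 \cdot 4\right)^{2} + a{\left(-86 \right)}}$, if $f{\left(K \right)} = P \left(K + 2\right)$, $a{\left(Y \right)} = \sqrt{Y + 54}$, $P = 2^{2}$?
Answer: $2 \sqrt{1600 + i \sqrt{2}} \approx 80.0 + 0.035355 i$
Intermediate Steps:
$P = 4$
$a{\left(Y \right)} = \sqrt{54 + Y}$
$f{\left(K \right)} = 8 + 4 K$ ($f{\left(K \right)} = 4 \left(K + 2\right) = 4 \left(2 + K\right) = 8 + 4 K$)
$\sqrt{\left(f{\left(U{\left(-4 \right)} \right)} + 22 \cdot 4\right)^{2} + a{\left(-86 \right)}} = \sqrt{\left(\left(8 + 4 \left(-4\right)\right) + 22 \cdot 4\right)^{2} + \sqrt{54 - 86}} = \sqrt{\left(\left(8 - 16\right) + 88\right)^{2} + \sqrt{-32}} = \sqrt{\left(-8 + 88\right)^{2} + 4 i \sqrt{2}} = \sqrt{80^{2} + 4 i \sqrt{2}} = \sqrt{6400 + 4 i \sqrt{2}}$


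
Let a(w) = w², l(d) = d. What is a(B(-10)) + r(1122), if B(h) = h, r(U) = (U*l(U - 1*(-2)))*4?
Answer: 5044612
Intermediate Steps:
r(U) = 4*U*(2 + U) (r(U) = (U*(U - 1*(-2)))*4 = (U*(U + 2))*4 = (U*(2 + U))*4 = 4*U*(2 + U))
a(B(-10)) + r(1122) = (-10)² + 4*1122*(2 + 1122) = 100 + 4*1122*1124 = 100 + 5044512 = 5044612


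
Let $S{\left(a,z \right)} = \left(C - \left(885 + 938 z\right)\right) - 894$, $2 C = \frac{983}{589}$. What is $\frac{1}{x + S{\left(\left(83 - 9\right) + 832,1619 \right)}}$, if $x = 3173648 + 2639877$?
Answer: $\frac{1178}{5057301055} \approx 2.3293 \cdot 10^{-7}$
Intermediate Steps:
$C = \frac{983}{1178}$ ($C = \frac{983 \cdot \frac{1}{589}}{2} = \frac{1}{2} \cdot \frac{983}{589} = \frac{983}{1178} \approx 0.83447$)
$x = 5813525$
$S{\left(a,z \right)} = - \frac{2094679}{1178} - 938 z$ ($S{\left(a,z \right)} = \left(\frac{983}{1178} - \left(885 + 938 z\right)\right) - 894 = \left(- \frac{1041547}{1178} - 938 z\right) - 894 = - \frac{2094679}{1178} - 938 z$)
$\frac{1}{x + S{\left(\left(83 - 9\right) + 832,1619 \right)}} = \frac{1}{5813525 - \frac{1791031395}{1178}} = \frac{1}{\frac{5057301055}{1178}} = \frac{1178}{5057301055}$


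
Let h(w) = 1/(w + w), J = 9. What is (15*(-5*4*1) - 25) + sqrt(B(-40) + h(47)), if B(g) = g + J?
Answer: -325 + I*sqrt(273822)/94 ≈ -325.0 + 5.5668*I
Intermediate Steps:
h(w) = 1/(2*w)
B(g) = 9 + g (B(g) = g + 9 = 9 + g)
(15*(-5*4*1) - 25) + sqrt(B(-40) + h(47)) = (15*(-5*4*1) - 25) + sqrt((9 - 40) + (1/2)/47) = (15*(-20*1) - 25) + sqrt(-31 + (1/2)*(1/47)) = (15*(-20) - 25) + sqrt(-31 + 1/94) = (-300 - 25) + sqrt(-2913/94) = -325 + I*sqrt(273822)/94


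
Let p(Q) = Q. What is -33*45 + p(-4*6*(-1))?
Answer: -1461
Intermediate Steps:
-33*45 + p(-4*6*(-1)) = -33*45 - 4*6*(-1) = -1485 - 24*(-1) = -1485 + 24 = -1461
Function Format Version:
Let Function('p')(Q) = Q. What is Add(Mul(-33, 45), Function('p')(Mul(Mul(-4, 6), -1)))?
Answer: -1461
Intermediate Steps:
Add(Mul(-33, 45), Function('p')(Mul(Mul(-4, 6), -1))) = Add(Mul(-33, 45), Mul(Mul(-4, 6), -1)) = Add(-1485, Mul(-24, -1)) = Add(-1485, 24) = -1461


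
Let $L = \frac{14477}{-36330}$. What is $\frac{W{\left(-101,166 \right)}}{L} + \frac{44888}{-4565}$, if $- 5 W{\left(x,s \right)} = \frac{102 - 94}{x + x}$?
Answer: $- \frac{65766878336}{6674838005} \approx -9.853$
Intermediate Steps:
$W{\left(x,s \right)} = - \frac{4}{5 x}$ ($W{\left(x,s \right)} = - \frac{\left(102 - 94\right) \frac{1}{x + x}}{5} = - \frac{8 \frac{1}{2 x}}{5} = - \frac{4 \frac{1}{x}}{5} = - \frac{4}{5 x}$)
$L = - \frac{14477}{36330}$ ($L = 14477 \left(- \frac{1}{36330}\right) = - \frac{14477}{36330} \approx -0.39849$)
$\frac{W{\left(-101,166 \right)}}{L} + \frac{44888}{-4565} = \frac{\left(- \frac{4}{5}\right) \frac{1}{-101}}{- \frac{14477}{36330}} + \frac{44888}{-4565} = \left(- \frac{4}{5}\right) \left(- \frac{1}{101}\right) \left(- \frac{36330}{14477}\right) + 44888 \left(- \frac{1}{4565}\right) = \frac{4}{505} \left(- \frac{36330}{14477}\right) - \frac{44888}{4565} = - \frac{29064}{1462177} - \frac{44888}{4565} = - \frac{65766878336}{6674838005}$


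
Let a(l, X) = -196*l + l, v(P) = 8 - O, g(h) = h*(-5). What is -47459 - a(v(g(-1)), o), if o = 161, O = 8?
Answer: -47459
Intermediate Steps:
g(h) = -5*h
v(P) = 0 (v(P) = 8 - 1*8 = 8 - 8 = 0)
a(l, X) = -195*l
-47459 - a(v(g(-1)), o) = -47459 - (-195)*0 = -47459 - 1*0 = -47459 + 0 = -47459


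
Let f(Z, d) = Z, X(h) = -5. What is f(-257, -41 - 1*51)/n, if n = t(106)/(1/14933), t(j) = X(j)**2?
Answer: -257/373325 ≈ -0.00068841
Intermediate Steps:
t(j) = 25 (t(j) = (-5)**2 = 25)
n = 373325 (n = 25/(1/14933) = 25*14933 = 373325)
f(-257, -41 - 1*51)/n = -257/373325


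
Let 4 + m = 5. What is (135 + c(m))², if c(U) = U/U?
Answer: 18496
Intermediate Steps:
m = 1 (m = -4 + 5 = 1)
c(U) = 1
(135 + c(m))² = (135 + 1)² = 136² = 18496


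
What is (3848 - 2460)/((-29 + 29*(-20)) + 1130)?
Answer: 1388/521 ≈ 2.6641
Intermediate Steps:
(3848 - 2460)/((-29 + 29*(-20)) + 1130) = 1388/((-29 - 580) + 1130) = 1388/(-609 + 1130) = 1388/521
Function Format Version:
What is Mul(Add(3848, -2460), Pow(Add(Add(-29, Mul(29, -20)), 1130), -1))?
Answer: Rational(1388, 521) ≈ 2.6641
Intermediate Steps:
Mul(Add(3848, -2460), Pow(Add(Add(-29, Mul(29, -20)), 1130), -1)) = Mul(1388, Pow(Add(Add(-29, -580), 1130), -1)) = Mul(1388, Pow(Add(-609, 1130), -1)) = Mul(1388, Pow(521, -1)) = Mul(1388, Rational(1, 521)) = Rational(1388, 521)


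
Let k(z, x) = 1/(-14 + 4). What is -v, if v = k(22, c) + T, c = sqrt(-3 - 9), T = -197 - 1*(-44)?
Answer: 1531/10 ≈ 153.10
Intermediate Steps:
T = -153 (T = -197 + 44 = -153)
c = 2*I*sqrt(3) (c = sqrt(-12) = 2*I*sqrt(3) ≈ 3.4641*I)
k(z, x) = -1/10 (k(z, x) = 1/(-10) = -1/10)
v = -1531/10 (v = -1/10 - 153 = -1531/10 ≈ -153.10)
-v = -1*(-1531/10) = 1531/10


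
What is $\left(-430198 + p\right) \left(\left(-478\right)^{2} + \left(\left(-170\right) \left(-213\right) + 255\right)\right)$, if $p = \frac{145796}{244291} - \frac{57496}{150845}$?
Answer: $- \frac{4200189071933100608774}{36850075895} \approx -1.1398 \cdot 10^{11}$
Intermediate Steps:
$p = \frac{7946842284}{36850075895}$ ($p = 145796 \cdot \frac{1}{244291} - \frac{57496}{150845} = \frac{145796}{244291} - \frac{57496}{150845} = \frac{7946842284}{36850075895} \approx 0.21565$)
$\left(-430198 + p\right) \left(\left(-478\right)^{2} + \left(\left(-170\right) \left(-213\right) + 255\right)\right) = \left(-430198 + \frac{7946842284}{36850075895}\right) \left(\left(-478\right)^{2} + \left(\left(-170\right) \left(-213\right) + 255\right)\right) = - \frac{15852821003034926 \left(228484 + \left(36210 + 255\right)\right)}{36850075895} = - \frac{15852821003034926 \left(228484 + 36465\right)}{36850075895} = \left(- \frac{15852821003034926}{36850075895}\right) 264949 = - \frac{4200189071933100608774}{36850075895}$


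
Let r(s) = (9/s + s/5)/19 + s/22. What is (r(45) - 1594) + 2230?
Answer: 1334527/2090 ≈ 638.53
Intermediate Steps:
r(s) = 9/(19*s) + 117*s/2090 (r(s) = (9/s + s*(⅕))*(1/19) + s*(1/22) = (9/s + s/5)*(1/19) + s/22 = (s/95 + 9/(19*s)) + s/22 = 9/(19*s) + 117*s/2090)
(r(45) - 1594) + 2230 = ((9/2090)*(110 + 13*45²)/45 - 1594) + 2230 = ((9/2090)*(1/45)*(110 + 13*2025) - 1594) + 2230 = ((9/2090)*(1/45)*(110 + 26325) - 1594) + 2230 = ((9/2090)*(1/45)*26435 - 1594) + 2230 = (5287/2090 - 1594) + 2230 = -3326173/2090 + 2230 = 1334527/2090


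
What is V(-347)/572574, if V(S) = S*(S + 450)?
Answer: -35741/572574 ≈ -0.062422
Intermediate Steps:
V(S) = S*(450 + S)
V(-347)/572574 = -347*(450 - 347)/572574 = -347*103*(1/572574) = -35741*1/572574 = -35741/572574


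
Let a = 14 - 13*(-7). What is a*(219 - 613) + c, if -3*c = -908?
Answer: -123202/3 ≈ -41067.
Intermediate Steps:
c = 908/3 (c = -1/3*(-908) = 908/3 ≈ 302.67)
a = 105 (a = 14 + 91 = 105)
a*(219 - 613) + c = 105*(219 - 613) + 908/3 = 105*(-394) + 908/3 = -41370 + 908/3 = -123202/3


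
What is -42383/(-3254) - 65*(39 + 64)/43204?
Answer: 904664801/70292908 ≈ 12.870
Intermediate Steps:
-42383/(-3254) - 65*(39 + 64)/43204 = -42383*(-1/3254) - 65*103*(1/43204) = 42383/3254 - 6695*1/43204 = 42383/3254 - 6695/43204 = 904664801/70292908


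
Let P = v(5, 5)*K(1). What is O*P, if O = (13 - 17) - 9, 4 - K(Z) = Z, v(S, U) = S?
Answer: -195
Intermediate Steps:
K(Z) = 4 - Z
O = -13 (O = -4 - 9 = -13)
P = 15 (P = 5*(4 - 1*1) = 5*(4 - 1) = 5*3 = 15)
O*P = -13*15 = -195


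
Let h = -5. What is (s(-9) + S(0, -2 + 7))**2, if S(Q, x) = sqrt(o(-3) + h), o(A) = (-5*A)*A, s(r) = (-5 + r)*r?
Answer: 15826 + 1260*I*sqrt(2) ≈ 15826.0 + 1781.9*I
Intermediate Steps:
s(r) = r*(-5 + r)
o(A) = -5*A**2
S(Q, x) = 5*I*sqrt(2) (S(Q, x) = sqrt(-5*(-3)**2 - 5) = sqrt(-5*9 - 5) = sqrt(-45 - 5) = sqrt(-50) = 5*I*sqrt(2))
(s(-9) + S(0, -2 + 7))**2 = (-9*(-5 - 9) + 5*I*sqrt(2))**2 = (-9*(-14) + 5*I*sqrt(2))**2 = (126 + 5*I*sqrt(2))**2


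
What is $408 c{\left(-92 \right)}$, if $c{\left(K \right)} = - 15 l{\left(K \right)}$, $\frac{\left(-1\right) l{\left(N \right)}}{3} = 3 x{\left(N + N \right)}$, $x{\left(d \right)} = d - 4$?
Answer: $-10355040$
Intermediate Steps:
$x{\left(d \right)} = -4 + d$
$l{\left(N \right)} = 36 - 18 N$ ($l{\left(N \right)} = - 3 \cdot 3 \left(-4 + \left(N + N\right)\right) = - 3 \cdot 3 \left(-4 + 2 N\right) = - 3 \left(-12 + 6 N\right) = 36 - 18 N$)
$c{\left(K \right)} = -540 + 270 K$ ($c{\left(K \right)} = - 15 \left(36 - 18 K\right) = -540 + 270 K$)
$408 c{\left(-92 \right)} = 408 \left(-540 + 270 \left(-92\right)\right) = 408 \left(-540 - 24840\right) = 408 \left(-25380\right) = -10355040$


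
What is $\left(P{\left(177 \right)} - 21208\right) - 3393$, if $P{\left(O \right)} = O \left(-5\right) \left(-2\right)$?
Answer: $-22831$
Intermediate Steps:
$P{\left(O \right)} = 10 O$ ($P{\left(O \right)} = - 5 O \left(-2\right) = 10 O$)
$\left(P{\left(177 \right)} - 21208\right) - 3393 = \left(10 \cdot 177 - 21208\right) - 3393 = \left(1770 - 21208\right) - 3393 = -19438 - 3393 = -22831$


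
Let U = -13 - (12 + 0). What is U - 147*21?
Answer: -3112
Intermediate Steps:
U = -25 (U = -13 - 1*12 = -13 - 12 = -25)
U - 147*21 = -25 - 147*21 = -25 - 3087 = -3112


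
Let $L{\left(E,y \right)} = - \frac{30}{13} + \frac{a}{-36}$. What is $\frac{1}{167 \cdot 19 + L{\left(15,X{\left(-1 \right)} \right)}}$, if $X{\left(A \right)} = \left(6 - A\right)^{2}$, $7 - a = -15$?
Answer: $\frac{234}{741799} \approx 0.00031545$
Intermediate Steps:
$a = 22$ ($a = 7 - -15 = 7 + 15 = 22$)
$L{\left(E,y \right)} = - \frac{683}{234}$ ($L{\left(E,y \right)} = - \frac{30}{13} + \frac{22}{-36} = \left(-30\right) \frac{1}{13} + 22 \left(- \frac{1}{36}\right) = - \frac{30}{13} - \frac{11}{18} = - \frac{683}{234}$)
$\frac{1}{167 \cdot 19 + L{\left(15,X{\left(-1 \right)} \right)}} = \frac{1}{167 \cdot 19 - \frac{683}{234}} = \frac{1}{3173 - \frac{683}{234}} = \frac{1}{\frac{741799}{234}} = \frac{234}{741799}$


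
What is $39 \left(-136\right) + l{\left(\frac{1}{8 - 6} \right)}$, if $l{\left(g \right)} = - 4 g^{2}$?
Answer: $-5305$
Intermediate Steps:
$39 \left(-136\right) + l{\left(\frac{1}{8 - 6} \right)} = 39 \left(-136\right) - 4 \left(\frac{1}{8 - 6}\right)^{2} = -5304 - 4 \left(\frac{1}{2}\right)^{2} = -5304 - \frac{4}{4} = -5304 - 1 = -5305$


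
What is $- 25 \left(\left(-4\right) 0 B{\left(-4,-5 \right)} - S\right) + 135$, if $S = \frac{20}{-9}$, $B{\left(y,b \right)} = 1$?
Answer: $\frac{715}{9} \approx 79.444$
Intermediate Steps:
$S = - \frac{20}{9}$ ($S = 20 \left(- \frac{1}{9}\right) = - \frac{20}{9} \approx -2.2222$)
$- 25 \left(\left(-4\right) 0 B{\left(-4,-5 \right)} - S\right) + 135 = - 25 \left(\left(-4\right) 0 \cdot 1 - - \frac{20}{9}\right) + 135 = - 25 \left(0 \cdot 1 + \frac{20}{9}\right) + 135 = - 25 \left(0 + \frac{20}{9}\right) + 135 = \left(-25\right) \frac{20}{9} + 135 = - \frac{500}{9} + 135 = \frac{715}{9}$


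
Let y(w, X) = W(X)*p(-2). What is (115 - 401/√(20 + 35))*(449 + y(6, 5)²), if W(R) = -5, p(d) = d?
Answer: 63135 - 220149*√55/55 ≈ 33450.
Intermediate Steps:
y(w, X) = 10 (y(w, X) = -5*(-2) = 10)
(115 - 401/√(20 + 35))*(449 + y(6, 5)²) = (115 - 401/√(20 + 35))*(449 + 10²) = (115 - 401*√55/55)*(449 + 100) = (115 - 401*√55/55)*549 = 63135 - 220149*√55/55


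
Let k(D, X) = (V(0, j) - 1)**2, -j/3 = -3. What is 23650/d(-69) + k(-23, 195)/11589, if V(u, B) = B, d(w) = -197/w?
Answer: 18911522258/2283033 ≈ 8283.5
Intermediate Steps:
j = 9 (j = -3*(-3) = 9)
k(D, X) = 64 (k(D, X) = (9 - 1)**2 = 8**2 = 64)
23650/d(-69) + k(-23, 195)/11589 = 23650/((-197/(-69))) + 64/11589 = 23650/((-197*(-1/69))) + 64*(1/11589) = 23650/(197/69) + 64/11589 = 23650*(69/197) + 64/11589 = 1631850/197 + 64/11589 = 18911522258/2283033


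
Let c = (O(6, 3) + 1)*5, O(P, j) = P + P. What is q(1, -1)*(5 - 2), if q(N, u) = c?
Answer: 195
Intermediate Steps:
O(P, j) = 2*P
c = 65 (c = (2*6 + 1)*5 = (12 + 1)*5 = 13*5 = 65)
q(N, u) = 65
q(1, -1)*(5 - 2) = 65*(5 - 2) = 65*3 = 195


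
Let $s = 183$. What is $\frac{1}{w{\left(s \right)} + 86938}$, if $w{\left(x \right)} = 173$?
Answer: $\frac{1}{87111} \approx 1.148 \cdot 10^{-5}$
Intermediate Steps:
$\frac{1}{w{\left(s \right)} + 86938} = \frac{1}{173 + 86938} = \frac{1}{87111}$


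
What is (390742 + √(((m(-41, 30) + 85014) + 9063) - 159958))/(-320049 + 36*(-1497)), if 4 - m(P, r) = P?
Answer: -390742/373941 - 2*I*√16459/373941 ≈ -1.0449 - 0.00068616*I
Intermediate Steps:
m(P, r) = 4 - P
(390742 + √(((m(-41, 30) + 85014) + 9063) - 159958))/(-320049 + 36*(-1497)) = (390742 + √((((4 - 1*(-41)) + 85014) + 9063) - 159958))/(-320049 + 36*(-1497)) = (390742 + √((((4 + 41) + 85014) + 9063) - 159958))/(-320049 - 53892) = (390742 + √(((45 + 85014) + 9063) - 159958))/(-373941) = (390742 + √((85059 + 9063) - 159958))*(-1/373941) = (390742 + √(94122 - 159958))*(-1/373941) = (390742 + √(-65836))*(-1/373941) = (390742 + 2*I*√16459)*(-1/373941) = -390742/373941 - 2*I*√16459/373941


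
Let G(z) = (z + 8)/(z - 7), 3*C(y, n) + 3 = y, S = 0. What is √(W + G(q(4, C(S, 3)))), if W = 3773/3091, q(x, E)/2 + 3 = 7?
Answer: √1359759/281 ≈ 4.1498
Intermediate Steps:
C(y, n) = -1 + y/3
q(x, E) = 8 (q(x, E) = -6 + 2*7 = -6 + 14 = 8)
G(z) = (8 + z)/(-7 + z)
W = 343/281 (W = 3773*(1/3091) = 343/281 ≈ 1.2206)
√(W + G(q(4, C(S, 3)))) = √(343/281 + (8 + 8)/(-7 + 8)) = √(343/281 + 16/1) = √(343/281 + 1*16) = √(343/281 + 16) = √(4839/281) = √1359759/281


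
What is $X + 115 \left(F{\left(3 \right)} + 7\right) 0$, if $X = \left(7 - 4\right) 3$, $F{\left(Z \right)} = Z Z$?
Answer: $9$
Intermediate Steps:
$F{\left(Z \right)} = Z^{2}$
$X = 9$ ($X = 3 \cdot 3 = 9$)
$X + 115 \left(F{\left(3 \right)} + 7\right) 0 = 9 + 115 \left(3^{2} + 7\right) 0 = 9 + 115 \left(9 + 7\right) 0 = 9 + 115 \cdot 16 \cdot 0 = 9 + 115 \cdot 0 = 9 + 0 = 9$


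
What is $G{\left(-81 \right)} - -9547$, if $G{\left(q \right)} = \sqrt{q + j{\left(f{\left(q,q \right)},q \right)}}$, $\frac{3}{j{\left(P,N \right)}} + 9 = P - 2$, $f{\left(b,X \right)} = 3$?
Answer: $9547 + \frac{i \sqrt{1302}}{4} \approx 9547.0 + 9.0208 i$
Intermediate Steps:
$j{\left(P,N \right)} = \frac{3}{-11 + P}$ ($j{\left(P,N \right)} = \frac{3}{-9 + \left(P - 2\right)} = \frac{3}{-9 + \left(-2 + P\right)} = \frac{3}{-11 + P}$)
$G{\left(q \right)} = \sqrt{- \frac{3}{8} + q}$ ($G{\left(q \right)} = \sqrt{q + \frac{3}{-11 + 3}} = \sqrt{q + \frac{3}{-8}} = \sqrt{q + 3 \left(- \frac{1}{8}\right)} = \sqrt{q - \frac{3}{8}} = \sqrt{- \frac{3}{8} + q}$)
$G{\left(-81 \right)} - -9547 = \frac{\sqrt{-6 + 16 \left(-81\right)}}{4} - -9547 = \frac{\sqrt{-6 - 1296}}{4} + 9547 = \frac{\sqrt{-1302}}{4} + 9547 = \frac{i \sqrt{1302}}{4} + 9547 = 9547 + \frac{i \sqrt{1302}}{4}$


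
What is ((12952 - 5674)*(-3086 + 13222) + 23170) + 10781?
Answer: 73803759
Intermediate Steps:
((12952 - 5674)*(-3086 + 13222) + 23170) + 10781 = (7278*10136 + 23170) + 10781 = (73769808 + 23170) + 10781 = 73792978 + 10781 = 73803759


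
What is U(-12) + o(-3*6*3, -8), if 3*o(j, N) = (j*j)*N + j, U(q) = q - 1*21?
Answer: -7827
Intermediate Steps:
U(q) = -21 + q (U(q) = q - 21 = -21 + q)
o(j, N) = j/3 + N*j²/3 (o(j, N) = ((j*j)*N + j)/3 = (j²*N + j)/3 = (N*j² + j)/3 = (j + N*j²)/3 = j/3 + N*j²/3)
U(-12) + o(-3*6*3, -8) = (-21 - 12) + (-3*6*3)*(1 - 8*(-3*6)*3)/3 = -33 + (-18*3)*(1 - (-144)*3)/3 = -33 + (⅓)*(-54)*(1 - 8*(-54)) = -33 + (⅓)*(-54)*(1 + 432) = -33 + (⅓)*(-54)*433 = -33 - 7794 = -7827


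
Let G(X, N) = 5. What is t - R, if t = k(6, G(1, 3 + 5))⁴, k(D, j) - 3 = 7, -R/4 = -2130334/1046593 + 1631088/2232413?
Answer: 23352083388958968/2336427818909 ≈ 9994.8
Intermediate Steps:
R = 12194800131032/2336427818909 (R = -4*(-2130334/1046593 + 1631088/2232413) = -4*(-3048700032758/2336427818909) = 12194800131032/2336427818909 ≈ 5.2194)
k(D, j) = 10 (k(D, j) = 3 + 7 = 10)
t = 10000 (t = 10⁴ = 10000)
t - R = 10000 - 1*12194800131032/2336427818909 = 10000 - 12194800131032/2336427818909 = 23352083388958968/2336427818909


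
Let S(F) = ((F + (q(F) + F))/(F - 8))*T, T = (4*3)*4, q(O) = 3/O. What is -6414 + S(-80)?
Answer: -2783751/440 ≈ -6326.7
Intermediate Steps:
T = 48 (T = 12*4 = 48)
S(F) = 48*(2*F + 3/F)/(-8 + F) (S(F) = ((F + (3/F + F))/(F - 8))*48 = ((F + (F + 3/F))/(-8 + F))*48 = ((2*F + 3/F)/(-8 + F))*48 = 48*(2*F + 3/F)/(-8 + F))
-6414 + S(-80) = -6414 + 48*(3 + 2*(-80)²)/(-80*(-8 - 80)) = -6414 + 48*(-1/80)*(3 + 2*6400)/(-88) = -6414 + 48*(-1/80)*(-1/88)*(3 + 12800) = -6414 + 48*(-1/80)*(-1/88)*12803 = -6414 + 38409/440 = -2783751/440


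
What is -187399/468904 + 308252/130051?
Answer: 120169168459/60981434104 ≈ 1.9706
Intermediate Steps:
-187399/468904 + 308252/130051 = 120169168459/60981434104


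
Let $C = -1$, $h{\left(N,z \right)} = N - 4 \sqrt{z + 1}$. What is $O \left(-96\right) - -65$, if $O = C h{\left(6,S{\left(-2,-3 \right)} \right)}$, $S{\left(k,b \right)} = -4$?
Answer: $641 - 384 i \sqrt{3} \approx 641.0 - 665.11 i$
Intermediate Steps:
$h{\left(N,z \right)} = N - 4 \sqrt{1 + z}$
$O = -6 + 4 i \sqrt{3}$ ($O = - (6 - 4 \sqrt{1 - 4}) = - (6 - 4 \sqrt{-3}) = - (6 - 4 i \sqrt{3}) = -6 + 4 i \sqrt{3} \approx -6.0 + 6.9282 i$)
$O \left(-96\right) - -65 = \left(-6 + 4 i \sqrt{3}\right) \left(-96\right) - -65 = \left(576 - 384 i \sqrt{3}\right) + 65 = 641 - 384 i \sqrt{3}$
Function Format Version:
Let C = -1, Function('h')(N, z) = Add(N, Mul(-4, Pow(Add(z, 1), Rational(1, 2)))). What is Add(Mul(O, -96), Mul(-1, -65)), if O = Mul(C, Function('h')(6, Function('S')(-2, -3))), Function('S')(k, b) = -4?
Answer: Add(641, Mul(-384, I, Pow(3, Rational(1, 2)))) ≈ Add(641.00, Mul(-665.11, I))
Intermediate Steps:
Function('h')(N, z) = Add(N, Mul(-4, Pow(Add(1, z), Rational(1, 2))))
O = Add(-6, Mul(4, I, Pow(3, Rational(1, 2)))) (O = Mul(-1, Add(6, Mul(-4, Pow(Add(1, -4), Rational(1, 2))))) = Mul(-1, Add(6, Mul(-4, Pow(-3, Rational(1, 2))))) = Mul(-1, Add(6, Mul(-4, Mul(I, Pow(3, Rational(1, 2)))))) = Mul(-1, Add(6, Mul(-4, I, Pow(3, Rational(1, 2))))) = Add(-6, Mul(4, I, Pow(3, Rational(1, 2)))) ≈ Add(-6.0000, Mul(6.9282, I)))
Add(Mul(O, -96), Mul(-1, -65)) = Add(Mul(Add(-6, Mul(4, I, Pow(3, Rational(1, 2)))), -96), Mul(-1, -65)) = Add(Add(576, Mul(-384, I, Pow(3, Rational(1, 2)))), 65) = Add(641, Mul(-384, I, Pow(3, Rational(1, 2))))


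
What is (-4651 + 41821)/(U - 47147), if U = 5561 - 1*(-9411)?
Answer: -826/715 ≈ -1.1552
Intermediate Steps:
U = 14972 (U = 5561 + 9411 = 14972)
(-4651 + 41821)/(U - 47147) = (-4651 + 41821)/(14972 - 47147) = 37170/(-32175) = 37170*(-1/32175) = -826/715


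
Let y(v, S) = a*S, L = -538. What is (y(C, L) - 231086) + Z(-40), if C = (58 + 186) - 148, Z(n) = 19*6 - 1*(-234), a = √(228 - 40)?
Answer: -230738 - 1076*√47 ≈ -2.3811e+5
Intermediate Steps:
a = 2*√47 (a = √188 = 2*√47 ≈ 13.711)
Z(n) = 348 (Z(n) = 114 + 234 = 348)
C = 96 (C = 244 - 148 = 96)
y(v, S) = 2*S*√47 (y(v, S) = (2*√47)*S = 2*S*√47)
(y(C, L) - 231086) + Z(-40) = (2*(-538)*√47 - 231086) + 348 = (-1076*√47 - 231086) + 348 = (-231086 - 1076*√47) + 348 = -230738 - 1076*√47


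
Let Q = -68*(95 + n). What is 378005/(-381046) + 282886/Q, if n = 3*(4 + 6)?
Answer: -13875702657/404861375 ≈ -34.273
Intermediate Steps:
n = 30 (n = 3*10 = 30)
Q = -8500 (Q = -68*(95 + 30) = -68*125 = -8500)
378005/(-381046) + 282886/Q = 378005/(-381046) + 282886/(-8500) = 378005*(-1/381046) + 282886*(-1/8500) = -378005/381046 - 141443/4250 = -13875702657/404861375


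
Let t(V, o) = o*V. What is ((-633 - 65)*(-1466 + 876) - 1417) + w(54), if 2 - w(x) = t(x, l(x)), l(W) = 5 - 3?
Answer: 410297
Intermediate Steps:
l(W) = 2
t(V, o) = V*o
w(x) = 2 - 2*x (w(x) = 2 - x*2 = 2 - 2*x)
((-633 - 65)*(-1466 + 876) - 1417) + w(54) = ((-633 - 65)*(-1466 + 876) - 1417) + (2 - 2*54) = (-698*(-590) - 1417) + (2 - 108) = (411820 - 1417) - 106 = 410403 - 106 = 410297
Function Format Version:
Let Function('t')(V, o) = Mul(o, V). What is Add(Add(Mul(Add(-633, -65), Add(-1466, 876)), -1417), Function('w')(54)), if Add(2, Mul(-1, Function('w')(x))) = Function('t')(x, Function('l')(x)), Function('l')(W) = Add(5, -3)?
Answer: 410297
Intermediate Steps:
Function('l')(W) = 2
Function('t')(V, o) = Mul(V, o)
Function('w')(x) = Add(2, Mul(-2, x)) (Function('w')(x) = Add(2, Mul(-1, Mul(x, 2))) = Add(2, Mul(-1, Mul(2, x))) = Add(2, Mul(-2, x)))
Add(Add(Mul(Add(-633, -65), Add(-1466, 876)), -1417), Function('w')(54)) = Add(Add(Mul(Add(-633, -65), Add(-1466, 876)), -1417), Add(2, Mul(-2, 54))) = Add(Add(Mul(-698, -590), -1417), Add(2, -108)) = Add(Add(411820, -1417), -106) = Add(410403, -106) = 410297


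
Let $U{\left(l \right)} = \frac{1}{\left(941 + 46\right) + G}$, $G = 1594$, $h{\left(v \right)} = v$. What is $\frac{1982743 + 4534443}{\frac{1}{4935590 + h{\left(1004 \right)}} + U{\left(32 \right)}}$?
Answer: $\frac{83037742066873204}{4939175} \approx 1.6812 \cdot 10^{10}$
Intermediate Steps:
$U{\left(l \right)} = \frac{1}{2581}$ ($U{\left(l \right)} = \frac{1}{\left(941 + 46\right) + 1594} = \frac{1}{987 + 1594} = \frac{1}{2581}$)
$\frac{1982743 + 4534443}{\frac{1}{4935590 + h{\left(1004 \right)}} + U{\left(32 \right)}} = \frac{1982743 + 4534443}{\frac{1}{4935590 + 1004} + \frac{1}{2581}} = \frac{6517186}{\frac{1}{4936594} + \frac{1}{2581}} = \frac{6517186}{\frac{4939175}{12741349114}} = 6517186 \cdot \frac{12741349114}{4939175} = \frac{83037742066873204}{4939175}$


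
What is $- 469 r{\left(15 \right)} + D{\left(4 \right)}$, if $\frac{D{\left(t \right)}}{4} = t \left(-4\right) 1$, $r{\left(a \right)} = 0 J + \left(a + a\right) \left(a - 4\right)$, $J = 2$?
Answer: $-154834$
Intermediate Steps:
$r{\left(a \right)} = 2 a \left(-4 + a\right)$ ($r{\left(a \right)} = 0 \cdot 2 + \left(a + a\right) \left(a - 4\right) = 0 + 2 a \left(-4 + a\right) = 2 a \left(-4 + a\right)$)
$D{\left(t \right)} = - 16 t$ ($D{\left(t \right)} = 4 t \left(-4\right) 1 = 4 - 4 t 1 = 4 \left(- 4 t\right) = - 16 t$)
$- 469 r{\left(15 \right)} + D{\left(4 \right)} = - 469 \cdot 2 \cdot 15 \left(-4 + 15\right) - 64 = - 469 \cdot 2 \cdot 15 \cdot 11 - 64 = \left(-469\right) 330 - 64 = -154770 - 64 = -154834$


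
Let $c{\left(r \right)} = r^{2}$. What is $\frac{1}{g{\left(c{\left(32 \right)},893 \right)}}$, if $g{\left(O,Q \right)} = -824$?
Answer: $- \frac{1}{824} \approx -0.0012136$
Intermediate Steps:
$\frac{1}{g{\left(c{\left(32 \right)},893 \right)}} = \frac{1}{-824} = - \frac{1}{824}$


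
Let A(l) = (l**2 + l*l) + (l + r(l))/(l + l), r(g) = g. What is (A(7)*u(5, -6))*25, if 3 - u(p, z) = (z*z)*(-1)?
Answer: 96525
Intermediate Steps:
u(p, z) = 3 + z**2 (u(p, z) = 3 - z*z*(-1) = 3 - z**2*(-1) = 3 - (-1)*z**2 = 3 + z**2)
A(l) = 1 + 2*l**2 (A(l) = (l**2 + l*l) + (l + l)/(l + l) = (l**2 + l**2) + (2*l)/((2*l)) = 2*l**2 + (2*l)*(1/(2*l)) = 2*l**2 + 1 = 1 + 2*l**2)
(A(7)*u(5, -6))*25 = ((1 + 2*7**2)*(3 + (-6)**2))*25 = ((1 + 2*49)*(3 + 36))*25 = ((1 + 98)*39)*25 = (99*39)*25 = 3861*25 = 96525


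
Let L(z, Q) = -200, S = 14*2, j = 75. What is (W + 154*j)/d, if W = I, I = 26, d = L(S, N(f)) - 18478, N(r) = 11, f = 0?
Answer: -5788/9339 ≈ -0.61977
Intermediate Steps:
S = 28
d = -18678 (d = -200 - 18478 = -18678)
W = 26
(W + 154*j)/d = (26 + 154*75)/(-18678) = (26 + 11550)*(-1/18678) = 11576*(-1/18678) = -5788/9339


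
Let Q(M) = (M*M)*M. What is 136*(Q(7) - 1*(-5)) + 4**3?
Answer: 47392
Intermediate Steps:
Q(M) = M**3 (Q(M) = M**2*M = M**3)
136*(Q(7) - 1*(-5)) + 4**3 = 136*(7**3 - 1*(-5)) + 4**3 = 136*(343 + 5) + 64 = 136*348 + 64 = 47328 + 64 = 47392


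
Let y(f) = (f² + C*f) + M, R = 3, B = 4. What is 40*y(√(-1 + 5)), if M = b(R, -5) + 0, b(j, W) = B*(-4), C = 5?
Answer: -80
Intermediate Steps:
b(j, W) = -16 (b(j, W) = 4*(-4) = -16)
M = -16 (M = -16 + 0 = -16)
y(f) = -16 + f² + 5*f (y(f) = (f² + 5*f) - 16 = -16 + f² + 5*f)
40*y(√(-1 + 5)) = 40*(-16 + (√(-1 + 5))² + 5*√(-1 + 5)) = 40*(-16 + (√4)² + 5*√4) = 40*(-16 + 2² + 5*2) = 40*(-16 + 4 + 10) = 40*(-2) = -80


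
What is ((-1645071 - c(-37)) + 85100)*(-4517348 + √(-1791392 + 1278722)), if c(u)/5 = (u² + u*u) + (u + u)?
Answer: 7107102952268 - 1573291*I*√512670 ≈ 7.1071e+12 - 1.1265e+9*I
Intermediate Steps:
c(u) = 10*u + 10*u² (c(u) = 5*((u² + u*u) + (u + u)) = 5*((u² + u²) + 2*u) = 5*(2*u² + 2*u) = 5*(2*u + 2*u²) = 10*u + 10*u²)
((-1645071 - c(-37)) + 85100)*(-4517348 + √(-1791392 + 1278722)) = ((-1645071 - 10*(-37)*(1 - 37)) + 85100)*(-4517348 + √(-1791392 + 1278722)) = ((-1645071 - 10*(-37)*(-36)) + 85100)*(-4517348 + √(-512670)) = ((-1645071 - 1*13320) + 85100)*(-4517348 + I*√512670) = ((-1645071 - 13320) + 85100)*(-4517348 + I*√512670) = (-1658391 + 85100)*(-4517348 + I*√512670) = -1573291*(-4517348 + I*√512670) = 7107102952268 - 1573291*I*√512670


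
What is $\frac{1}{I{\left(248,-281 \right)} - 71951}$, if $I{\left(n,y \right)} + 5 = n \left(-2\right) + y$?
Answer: $- \frac{1}{72733} \approx -1.3749 \cdot 10^{-5}$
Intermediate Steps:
$I{\left(n,y \right)} = -5 + y - 2 n$ ($I{\left(n,y \right)} = -5 + \left(n \left(-2\right) + y\right) = -5 - \left(- y + 2 n\right) = -5 + y - 2 n$)
$\frac{1}{I{\left(248,-281 \right)} - 71951} = \frac{1}{\left(-5 - 281 - 496\right) - 71951} = \frac{1}{-782 - 71951} = \frac{1}{-72733} = - \frac{1}{72733}$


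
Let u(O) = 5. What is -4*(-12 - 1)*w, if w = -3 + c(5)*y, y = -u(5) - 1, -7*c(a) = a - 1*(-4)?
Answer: 1716/7 ≈ 245.14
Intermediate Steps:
c(a) = -4/7 - a/7 (c(a) = -(a - 1*(-4))/7 = -(a + 4)/7 = -(4 + a)/7 = -4/7 - a/7)
y = -6 (y = -1*5 - 1 = -5 - 1 = -6)
w = 33/7 (w = -3 + (-4/7 - ⅐*5)*(-6) = -3 + (-4/7 - 5/7)*(-6) = -3 - 9/7*(-6) = -3 + 54/7 = 33/7 ≈ 4.7143)
-4*(-12 - 1)*w = -4*(-12 - 1)*33/7 = -(-52)*33/7 = -4*(-429/7) = 1716/7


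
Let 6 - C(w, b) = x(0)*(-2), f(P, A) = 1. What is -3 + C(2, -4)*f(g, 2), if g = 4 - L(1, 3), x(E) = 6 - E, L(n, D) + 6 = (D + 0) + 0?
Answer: 15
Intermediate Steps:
L(n, D) = -6 + D (L(n, D) = -6 + ((D + 0) + 0) = -6 + (D + 0) = -6 + D)
g = 7 (g = 4 - (-6 + 3) = 4 - 1*(-3) = 4 + 3 = 7)
C(w, b) = 18 (C(w, b) = 6 - (6 - 1*0)*(-2) = 6 - (6 + 0)*(-2) = 6 - 6*(-2) = 6 - 1*(-12) = 6 + 12 = 18)
-3 + C(2, -4)*f(g, 2) = -3 + 18*1 = -3 + 18 = 15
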